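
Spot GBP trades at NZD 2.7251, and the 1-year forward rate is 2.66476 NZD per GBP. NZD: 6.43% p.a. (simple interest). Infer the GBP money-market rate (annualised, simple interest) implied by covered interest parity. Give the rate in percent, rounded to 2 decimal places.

8.84%

T = 1 year.
F/S = 2.66476/2.7251 = 0.9778577 = (growth of NZD) / (growth of GBP).
NZD growth factor: 1 + 0.0643×1 = 1.064300.
So the GBP growth factor = 1.0883997.
(1.0883997 − 1)/T = 0.088400, i.e. 8.84%.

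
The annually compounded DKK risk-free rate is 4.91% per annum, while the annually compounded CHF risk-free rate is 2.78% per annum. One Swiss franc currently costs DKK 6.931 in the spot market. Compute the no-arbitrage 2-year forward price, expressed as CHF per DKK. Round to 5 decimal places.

T = 2 years.
Growth of 1 DKK over T: (1 + 0.0491)^2 = 1.1006108.
CHF growth factor: (1 + 0.0278)^2 = 1.0563728.
So F = 6.931 × 1.1006108 / 1.0563728 = 7.221251 (DKK/CHF).
Invert for CHF per DKK: 1 / 7.221251 = 0.13848.

0.13848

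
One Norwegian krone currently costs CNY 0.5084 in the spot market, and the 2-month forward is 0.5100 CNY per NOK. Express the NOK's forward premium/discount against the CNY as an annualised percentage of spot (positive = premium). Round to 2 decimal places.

+1.89%

T = 2/12 years.
(F − S)/S = (0.5100 − 0.5084)/0.5084 = 0.0031471.
×(1/T) gives 1.89% p.a.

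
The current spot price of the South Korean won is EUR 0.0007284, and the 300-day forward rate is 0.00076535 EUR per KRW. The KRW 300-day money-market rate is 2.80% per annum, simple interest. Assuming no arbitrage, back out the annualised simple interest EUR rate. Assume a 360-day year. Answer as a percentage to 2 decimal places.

9.03%

T = 300/360 years.
By CIP, F/S equals the EUR-to-KRW growth ratio: 0.00076535/0.0007284 = 1.0507276.
The KRW side grows by 1 + 0.0280×300/360 = 1.0233333.
So the EUR growth factor = 1.0752445.
(1.0752445 − 1)/T = 0.090293, i.e. 9.03%.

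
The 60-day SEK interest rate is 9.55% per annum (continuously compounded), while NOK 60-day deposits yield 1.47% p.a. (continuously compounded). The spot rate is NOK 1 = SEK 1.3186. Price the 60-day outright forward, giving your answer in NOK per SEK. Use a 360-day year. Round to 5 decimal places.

0.74824

T = 60/360 years.
SEK accumulates by e^(0.0955×60/360) = 1.016044.
NOK accumulates by e^(0.0147×60/360) = 1.002453.
So F = 1.3186 × 1.016044 / 1.002453 = 1.336477 (SEK/NOK).
Invert for NOK per SEK: 1 / 1.336477 = 0.74824.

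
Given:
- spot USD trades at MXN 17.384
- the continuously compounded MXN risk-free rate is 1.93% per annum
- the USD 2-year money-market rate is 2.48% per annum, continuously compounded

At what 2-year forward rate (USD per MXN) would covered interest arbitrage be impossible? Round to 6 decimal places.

T = 2 years.
MXN growth factor: e^(0.0193×2) = 1.0393547.
USD accumulates by e^(0.0248×2) = 1.0508507.
CIP: F = S · (grow MXN)/(grow USD) = 17.384 × 1.0393547/1.0508507 = 17.19382 MXN per USD.
Invert for USD per MXN: 1 / 17.19382 = 0.058160.

0.058160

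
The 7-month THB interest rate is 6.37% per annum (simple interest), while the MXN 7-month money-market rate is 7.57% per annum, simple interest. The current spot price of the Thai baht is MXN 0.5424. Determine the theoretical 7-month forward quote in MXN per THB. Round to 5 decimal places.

T = 7/12 years.
Growth of 1 MXN over T: 1 + 0.0757×7/12 = 1.0441583.
Growth of 1 THB over T: 1 + 0.0637×7/12 = 1.0371583.
CIP: F = S · (grow MXN)/(grow THB) = 0.5424 × 1.0441583/1.0371583 = 0.5460608 MXN per THB.

0.54606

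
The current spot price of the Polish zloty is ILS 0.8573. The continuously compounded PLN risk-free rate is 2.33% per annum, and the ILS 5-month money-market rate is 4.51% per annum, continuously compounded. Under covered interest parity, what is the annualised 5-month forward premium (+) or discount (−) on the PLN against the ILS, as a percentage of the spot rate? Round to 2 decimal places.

T = 5/12 years.
F = S · g_ILS/g_PLN = 0.8573 × 1.0189693/1.0097556 = 0.8651226.
(F − S)/S ÷ T = (0.8651226 − 0.8573)/0.8573/(5/12) = 0.021899 → 2.19%.

+2.19%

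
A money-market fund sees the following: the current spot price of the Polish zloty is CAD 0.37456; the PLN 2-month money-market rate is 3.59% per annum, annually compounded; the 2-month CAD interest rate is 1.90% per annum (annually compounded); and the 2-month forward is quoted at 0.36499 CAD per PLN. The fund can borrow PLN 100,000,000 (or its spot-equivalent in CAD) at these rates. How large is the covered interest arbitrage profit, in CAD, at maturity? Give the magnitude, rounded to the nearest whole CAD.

CAD 859,494

T = 2/12 years.
Keep in PLN, deliver into the forward: 100,000,000·1.0058957476·0.36499 = CAD 36,714,188.89.
Swap to CAD now, deposit: 100,000,000·0.37456·1.0031418844 = CAD 37,573,682.42.
The quoted forward undervalues PLN, so borrow PLN, convert to CAD at spot, deposit the CAD at 1.90%, and buy PLN forward at 0.36499 to cover the loan.
Profit = 37,573,682.42 − 36,714,188.89 = CAD 859,494.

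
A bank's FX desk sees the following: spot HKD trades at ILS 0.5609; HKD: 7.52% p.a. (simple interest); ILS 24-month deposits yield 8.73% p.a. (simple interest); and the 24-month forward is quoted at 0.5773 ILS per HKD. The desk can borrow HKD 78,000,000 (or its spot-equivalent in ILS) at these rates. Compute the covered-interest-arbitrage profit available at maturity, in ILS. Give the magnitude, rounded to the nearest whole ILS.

T = 2 years.
Invest the HKD and cover forward: 78,000,000 × 1.150400 × 0.5773 = ILS 51,801,821.76.
Convert at spot and invest in ILS: 78,000,000 × 0.5609 × 1.174600 = ILS 51,388,984.92.
The quoted forward overvalues HKD, so borrow ILS, buy HKD at spot, deposit the HKD at 7.52%, and sell the proceeds forward at 0.5773.
The gap between the two covered legs is ILS 412,837.

ILS 412,837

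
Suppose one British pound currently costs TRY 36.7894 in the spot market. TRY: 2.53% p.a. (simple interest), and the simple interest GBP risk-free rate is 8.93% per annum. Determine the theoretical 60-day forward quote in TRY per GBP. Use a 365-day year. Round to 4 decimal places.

36.4080

T = 60/365 years.
TRY growth factor: 1 + 0.0253×60/365 = 1.0041589.
Growth of 1 GBP over T: 1 + 0.0893×60/365 = 1.01467945.
CIP: F = S · (grow TRY)/(grow GBP) = 36.7894 × 1.0041589/1.01467945 = 36.407955 TRY per GBP.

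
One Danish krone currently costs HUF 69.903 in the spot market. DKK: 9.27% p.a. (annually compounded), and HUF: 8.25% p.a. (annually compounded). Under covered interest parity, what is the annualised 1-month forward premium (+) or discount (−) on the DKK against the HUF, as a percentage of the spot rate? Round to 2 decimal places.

-0.94%

T = 1/12 years.
F = S · g_HUF/g_DKK = 69.903 × 1.006628/1.007415 = 69.848391.
Annualised premium = (F − S)/S × (1/T) = (69.848391 − 69.903)/69.903 ÷ (1/12) = -0.94%.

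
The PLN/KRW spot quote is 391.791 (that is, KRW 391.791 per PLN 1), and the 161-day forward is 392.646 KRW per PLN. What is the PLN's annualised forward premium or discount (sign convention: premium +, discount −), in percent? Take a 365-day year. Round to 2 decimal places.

+0.49%

T = 161/365 years.
Period premium: (392.646 − 391.791)/391.791 = 0.0021823.
Annualise by dividing by T: 0.0021823 / (161/365) = 0.004947 → 0.49%.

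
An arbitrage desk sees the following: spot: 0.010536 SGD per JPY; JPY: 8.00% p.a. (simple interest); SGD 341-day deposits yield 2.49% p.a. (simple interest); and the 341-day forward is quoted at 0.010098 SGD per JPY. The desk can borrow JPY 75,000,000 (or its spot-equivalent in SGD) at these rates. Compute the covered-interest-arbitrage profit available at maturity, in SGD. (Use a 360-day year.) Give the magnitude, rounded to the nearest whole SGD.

SGD 5,903

T = 341/360 years.
Route A — deposit JPY, sell forward: 75,000,000 × 1.07577778 × 0.010098 = SGD 814,740.30.
Route B — convert at spot, deposit SGD: 75,000,000 × 0.010536 × 1.02358583 = SGD 808,837.52.
The quoted forward overvalues JPY, so borrow SGD, buy JPY at spot, deposit the JPY at 8.00%, and sell the proceeds forward at 0.010098.
Arbitrage profit = |814,740.30 − 808,837.52| = SGD 5,903.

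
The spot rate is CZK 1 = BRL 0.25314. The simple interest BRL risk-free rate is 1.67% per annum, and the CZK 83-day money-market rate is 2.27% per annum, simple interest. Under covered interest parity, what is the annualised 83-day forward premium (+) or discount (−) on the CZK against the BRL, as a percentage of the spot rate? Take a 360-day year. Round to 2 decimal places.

T = 83/360 years.
No-arbitrage forward: 0.25314 × 1.0038503 / 1.0052336 = 0.25279165 BRL/CZK.
Annualised premium = (F − S)/S × (1/T) = (0.25279165 − 0.25314)/0.25314 ÷ (83/360) = -0.60%.

-0.60%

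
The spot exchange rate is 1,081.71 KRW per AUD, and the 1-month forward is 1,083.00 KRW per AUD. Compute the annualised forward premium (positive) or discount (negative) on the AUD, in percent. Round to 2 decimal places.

T = 1/12 years.
Period premium: (1083.00 − 1081.71)/1081.71 = 0.0011926.
Annualise by dividing by T: 0.0011926 / (1/12) = 0.014311 → 1.43%.

+1.43%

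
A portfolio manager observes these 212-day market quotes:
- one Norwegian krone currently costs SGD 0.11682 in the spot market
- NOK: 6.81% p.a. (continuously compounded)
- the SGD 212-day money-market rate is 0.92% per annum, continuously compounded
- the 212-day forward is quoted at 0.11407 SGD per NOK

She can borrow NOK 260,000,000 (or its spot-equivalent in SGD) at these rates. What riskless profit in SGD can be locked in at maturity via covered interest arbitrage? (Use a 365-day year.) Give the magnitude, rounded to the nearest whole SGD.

T = 212/365 years.
Invest the NOK and cover forward: 260,000,000 × 1.0403466476 × 0.11407 = SGD 30,854,808.94.
Convert at spot and invest in SGD: 260,000,000 × 0.11682 × 1.0053578639 = SGD 30,535,935.47.
The quoted forward overvalues NOK, so borrow SGD, buy NOK at spot, deposit the NOK at 6.81%, and sell the proceeds forward at 0.11407.
Profit = 30,854,808.94 − 30,535,935.47 = SGD 318,873.

SGD 318,873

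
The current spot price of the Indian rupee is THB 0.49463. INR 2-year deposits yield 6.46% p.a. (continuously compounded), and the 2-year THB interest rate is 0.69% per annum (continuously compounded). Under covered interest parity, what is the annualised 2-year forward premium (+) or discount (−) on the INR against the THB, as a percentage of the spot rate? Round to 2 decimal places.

-5.45%

T = 2 years.
CIP forward (THB per INR) = 0.49463 × 1.0138957/1.1379177 = 0.44072012.
(F − S)/S ÷ T = (0.44072012 − 0.49463)/0.49463/2 = -0.054495 → -5.45%.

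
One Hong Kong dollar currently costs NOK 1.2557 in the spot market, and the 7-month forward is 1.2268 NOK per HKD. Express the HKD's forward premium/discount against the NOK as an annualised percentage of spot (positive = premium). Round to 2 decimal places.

T = 7/12 years.
HKD trades forward at -2.30151% vs spot over the period.
Per annum: -0.0230151 / (7/12) = -0.039454 = -3.95%.

-3.95%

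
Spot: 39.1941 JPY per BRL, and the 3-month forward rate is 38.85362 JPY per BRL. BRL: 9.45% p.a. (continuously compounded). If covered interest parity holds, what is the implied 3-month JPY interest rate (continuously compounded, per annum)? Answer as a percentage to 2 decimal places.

T = 3/12 years.
CIP gives F = S · g_JPY/g_BRL, so g_JPY/g_BRL = 38.85362/39.1941 = 0.9913130.
The BRL side grows by e^(0.0945×3/12) = 1.0239063.
Hence g_JPY = 1.0150116.
Take logs: ln 1.0150116 / (3/12) = 0.059600, so 5.96%.

5.96%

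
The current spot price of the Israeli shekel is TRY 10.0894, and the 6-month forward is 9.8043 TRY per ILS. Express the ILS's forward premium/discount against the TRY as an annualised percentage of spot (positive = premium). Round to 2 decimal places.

-5.65%

T = 6/12 years.
(F − S)/S = (9.8043 − 10.0894)/10.0894 = -0.0282574.
×(1/T) gives -5.65% p.a.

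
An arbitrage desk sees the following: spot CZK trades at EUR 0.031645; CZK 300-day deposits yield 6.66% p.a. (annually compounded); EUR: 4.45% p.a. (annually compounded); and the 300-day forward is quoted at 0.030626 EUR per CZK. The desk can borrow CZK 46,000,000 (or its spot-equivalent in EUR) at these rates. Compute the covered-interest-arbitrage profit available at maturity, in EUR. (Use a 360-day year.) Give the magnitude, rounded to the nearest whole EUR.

T = 300/360 years.
Invest the CZK and cover forward: 46,000,000 × 1.055199677 × 0.030626 = EUR 1,486,561.08.
Convert at spot and invest in EUR: 46,000,000 × 0.031645 × 1.03694814 = EUR 1,509,454.30.
The quoted forward undervalues CZK, so borrow CZK, convert to EUR at spot, deposit the EUR at 4.45%, and buy CZK forward at 0.030626 to cover the loan.
Profit = 1,509,454.30 − 1,486,561.08 = EUR 22,893.

EUR 22,893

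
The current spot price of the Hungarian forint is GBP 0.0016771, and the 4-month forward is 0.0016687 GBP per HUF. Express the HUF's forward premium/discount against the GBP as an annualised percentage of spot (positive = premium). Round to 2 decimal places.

-1.50%

T = 4/12 years.
Period premium: (0.0016687 − 0.0016771)/0.0016771 = -0.0050086.
Per annum: -0.0050086 / (4/12) = -0.015026 = -1.50%.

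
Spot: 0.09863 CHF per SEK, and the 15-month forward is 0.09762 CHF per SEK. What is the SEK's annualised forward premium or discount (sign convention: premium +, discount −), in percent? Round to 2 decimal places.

-0.82%

T = 15/12 years.
(F − S)/S = (0.09762 − 0.09863)/0.09863 = -0.0102403.
Per annum: -0.0102403 / (15/12) = -0.008192 = -0.82%.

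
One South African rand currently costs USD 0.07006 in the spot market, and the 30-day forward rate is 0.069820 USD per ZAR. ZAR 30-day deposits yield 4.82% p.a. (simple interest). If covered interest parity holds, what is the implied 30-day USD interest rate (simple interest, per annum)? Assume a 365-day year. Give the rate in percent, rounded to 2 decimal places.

0.64%

T = 30/365 years.
F/S = 0.06982/0.07006 = 0.9965744 = (growth of USD) / (growth of ZAR).
ZAR growth factor: 1 + 0.0482×30/365 = 1.0039616.
So the USD growth factor = 1.0005224.
r = (1.0005224 − 1)/(30/365) = 0.006356 → 0.64%.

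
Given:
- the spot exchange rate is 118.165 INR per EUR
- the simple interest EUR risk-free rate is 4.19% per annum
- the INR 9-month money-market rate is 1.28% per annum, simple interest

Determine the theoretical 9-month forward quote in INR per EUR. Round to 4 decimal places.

115.6646

T = 9/12 years.
INR growth factor: 1 + 0.0128×9/12 = 1.009600.
EUR accumulates by 1 + 0.0419×9/12 = 1.031425.
So F = 118.165 × 1.009600 / 1.031425 = 115.664623 (INR/EUR).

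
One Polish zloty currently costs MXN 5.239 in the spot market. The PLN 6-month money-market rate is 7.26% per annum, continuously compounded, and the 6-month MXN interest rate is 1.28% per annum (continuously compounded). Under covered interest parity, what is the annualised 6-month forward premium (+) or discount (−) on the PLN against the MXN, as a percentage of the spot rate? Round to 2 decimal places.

-5.89%

T = 6/12 years.
No-arbitrage forward: 5.239 × 1.0064205 / 1.0369669 = 5.084672 MXN/PLN.
(F − S)/S ÷ T = (5.084672 − 5.239)/5.239/(6/12) = -0.058915 → -5.89%.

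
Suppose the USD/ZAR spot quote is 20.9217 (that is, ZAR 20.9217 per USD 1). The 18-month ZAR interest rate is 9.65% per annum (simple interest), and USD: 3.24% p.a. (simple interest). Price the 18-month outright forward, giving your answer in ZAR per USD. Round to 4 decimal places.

T = 18/12 years.
ZAR growth factor: 1 + 0.0965×18/12 = 1.144750.
USD growth factor: 1 + 0.0324×18/12 = 1.048600.
So F = 20.9217 × 1.144750 / 1.048600 = 22.840088 (ZAR/USD).

22.8401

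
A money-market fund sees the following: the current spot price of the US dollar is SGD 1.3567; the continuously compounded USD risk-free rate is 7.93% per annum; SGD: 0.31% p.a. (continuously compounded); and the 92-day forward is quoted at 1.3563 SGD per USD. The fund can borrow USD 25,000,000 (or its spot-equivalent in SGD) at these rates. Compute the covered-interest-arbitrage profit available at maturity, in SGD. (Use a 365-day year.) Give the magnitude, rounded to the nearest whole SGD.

SGD 648,047

T = 92/365 years.
Invest the USD and cover forward: 25,000,000 × 1.0201890418 × 1.3563 = SGD 34,592,059.93.
Convert at spot and invest in SGD: 25,000,000 × 1.3567 × 1.0007816752 = SGD 33,944,012.47.
The quoted forward overvalues USD, so borrow SGD, buy USD at spot, deposit the USD at 7.93%, and sell the proceeds forward at 1.3563.
Profit = 34,592,059.93 − 33,944,012.47 = SGD 648,047.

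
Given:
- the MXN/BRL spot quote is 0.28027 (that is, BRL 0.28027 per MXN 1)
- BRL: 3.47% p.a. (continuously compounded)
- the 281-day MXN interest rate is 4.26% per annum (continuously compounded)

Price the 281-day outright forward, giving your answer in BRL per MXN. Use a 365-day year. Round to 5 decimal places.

T = 281/365 years.
BRL accumulates by e^(0.0347×281/365) = 1.0270743.
MXN growth factor: e^(0.0426×281/365) = 1.0333399.
So F = 0.28027 × 1.0270743 / 1.0333399 = 0.2785706 (BRL/MXN).

0.27857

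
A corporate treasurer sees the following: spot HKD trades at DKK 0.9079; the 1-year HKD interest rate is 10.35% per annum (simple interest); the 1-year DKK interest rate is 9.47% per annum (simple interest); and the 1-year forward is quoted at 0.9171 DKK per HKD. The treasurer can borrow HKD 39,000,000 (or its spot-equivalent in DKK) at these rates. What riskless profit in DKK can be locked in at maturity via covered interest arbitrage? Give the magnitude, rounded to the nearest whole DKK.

T = 1 year.
Keep in HKD, deliver into the forward: 39,000,000·1.103500·0.9171 = DKK 39,468,774.15.
Swap to DKK now, deposit: 39,000,000·0.9079·1.094700 = DKK 38,761,247.07.
The quoted forward overvalues HKD, so borrow DKK, buy HKD at spot, deposit the HKD at 10.35%, and sell the proceeds forward at 0.9171.
Profit = 39,468,774.15 − 38,761,247.07 = DKK 707,527.

DKK 707,527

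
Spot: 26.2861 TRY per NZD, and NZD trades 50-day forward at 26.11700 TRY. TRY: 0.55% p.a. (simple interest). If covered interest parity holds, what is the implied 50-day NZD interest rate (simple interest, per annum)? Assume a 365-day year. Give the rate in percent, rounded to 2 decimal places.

5.28%

T = 50/365 years.
F/S = 26.117/26.2861 = 0.9935669 = (growth of TRY) / (growth of NZD).
TRY growth factor: 1 + 0.0055×50/365 = 1.0007534.
That pins the NZD growth at 1.007233.
r = (1.007233 − 1)/(50/365) = 0.052801 → 5.28%.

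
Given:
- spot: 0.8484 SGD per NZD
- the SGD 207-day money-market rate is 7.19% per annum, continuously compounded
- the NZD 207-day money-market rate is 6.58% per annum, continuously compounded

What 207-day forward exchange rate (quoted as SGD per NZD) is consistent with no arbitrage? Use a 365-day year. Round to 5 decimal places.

0.85134

T = 207/365 years.
SGD growth factor: e^(0.0719×207/365) = 1.0416189.
NZD accumulates by e^(0.0658×207/365) = 1.0380217.
So F = 0.8484 × 1.0416189 / 1.0380217 = 0.8513401 (SGD/NZD).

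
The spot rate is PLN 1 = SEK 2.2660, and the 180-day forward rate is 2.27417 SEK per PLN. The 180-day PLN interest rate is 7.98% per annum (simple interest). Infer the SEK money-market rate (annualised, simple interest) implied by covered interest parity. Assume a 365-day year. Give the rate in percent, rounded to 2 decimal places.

T = 180/365 years.
By CIP, F/S equals the SEK-to-PLN growth ratio: 2.27417/2.266 = 1.0036055.
PLN growth factor: 1 + 0.0798×180/365 = 1.0393534.
Hence g_SEK = 1.0431008.
(1.0431008 − 1)/T = 0.087399, i.e. 8.74%.

8.74%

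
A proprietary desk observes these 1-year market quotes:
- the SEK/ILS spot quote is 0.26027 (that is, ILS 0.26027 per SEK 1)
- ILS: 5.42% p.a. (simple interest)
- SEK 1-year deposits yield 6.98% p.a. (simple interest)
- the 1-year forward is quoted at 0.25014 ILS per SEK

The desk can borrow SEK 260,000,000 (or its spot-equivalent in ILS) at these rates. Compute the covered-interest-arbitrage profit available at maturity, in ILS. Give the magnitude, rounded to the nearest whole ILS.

ILS 1,761,984

T = 1 year.
Invest the SEK and cover forward: 260,000,000 × 1.069800 × 0.25014 = ILS 69,575,940.72.
Convert at spot and invest in ILS: 260,000,000 × 0.26027 × 1.054200 = ILS 71,337,924.84.
The quoted forward undervalues SEK, so borrow SEK, convert to ILS at spot, deposit the ILS at 5.42%, and buy SEK forward at 0.25014 to cover the loan.
Arbitrage profit = |69,575,940.72 − 71,337,924.84| = ILS 1,761,984.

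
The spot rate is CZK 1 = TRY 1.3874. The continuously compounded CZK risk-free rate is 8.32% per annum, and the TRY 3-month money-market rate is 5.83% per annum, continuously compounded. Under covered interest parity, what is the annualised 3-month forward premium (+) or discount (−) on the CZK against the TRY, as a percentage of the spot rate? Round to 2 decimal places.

T = 3/12 years.
CIP forward (TRY per CZK) = 1.3874 × 1.0146817/1.0210178 = 1.3787903.
(F − S)/S ÷ T = (1.3787903 − 1.3874)/1.3874/(3/12) = -0.024823 → -2.48%.

-2.48%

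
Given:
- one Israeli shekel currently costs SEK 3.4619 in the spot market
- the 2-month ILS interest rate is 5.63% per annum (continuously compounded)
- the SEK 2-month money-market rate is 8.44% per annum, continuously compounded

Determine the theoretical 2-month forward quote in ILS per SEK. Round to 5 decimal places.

T = 2/12 years.
SEK growth factor: e^(0.0844×2/12) = 1.0141661.
ILS growth factor: e^(0.0563×2/12) = 1.0094275.
CIP: F = S · (grow SEK)/(grow ILS) = 3.4619 × 1.0141661/1.0094275 = 3.478151 SEK per ILS.
Quoted the other way: 1/3.478151 = 0.28751 ILS per SEK.

0.28751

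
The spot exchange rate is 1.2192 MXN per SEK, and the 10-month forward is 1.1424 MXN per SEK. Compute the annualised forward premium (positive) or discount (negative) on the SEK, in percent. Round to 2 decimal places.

-7.56%

T = 10/12 years.
(F − S)/S = (1.1424 − 1.2192)/1.2192 = -0.0629921.
Per annum: -0.0629921 / (10/12) = -0.075591 = -7.56%.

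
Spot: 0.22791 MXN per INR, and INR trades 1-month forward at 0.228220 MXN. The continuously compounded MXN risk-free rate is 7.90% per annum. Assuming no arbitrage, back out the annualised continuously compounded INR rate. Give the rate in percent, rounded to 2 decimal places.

6.27%

T = 1/12 years.
By CIP, F/S equals the MXN-to-INR growth ratio: 0.22822/0.22791 = 1.0013602.
The MXN side grows by e^(0.0790×1/12) = 1.0066051.
Hence g_INR = 1.0052378.
Take logs: ln 1.0052378 / (1/12) = 0.062690, so 6.27%.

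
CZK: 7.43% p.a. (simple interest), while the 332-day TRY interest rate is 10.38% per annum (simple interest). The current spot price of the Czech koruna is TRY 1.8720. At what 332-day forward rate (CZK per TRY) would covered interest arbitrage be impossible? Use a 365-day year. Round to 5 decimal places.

0.52109

T = 332/365 years.
Growth of 1 TRY over T: 1 + 0.1038×332/365 = 1.0944153.
CZK accumulates by 1 + 0.0743×332/365 = 1.0675825.
CIP: F = S · (grow TRY)/(grow CZK) = 1.872 × 1.0944153/1.0675825 = 1.919051 TRY per CZK.
Invert for CZK per TRY: 1 / 1.919051 = 0.52109.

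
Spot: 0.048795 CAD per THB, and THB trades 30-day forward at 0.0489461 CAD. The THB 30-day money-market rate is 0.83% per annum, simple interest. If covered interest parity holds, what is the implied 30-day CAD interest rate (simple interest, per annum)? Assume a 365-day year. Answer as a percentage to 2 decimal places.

T = 30/365 years.
By CIP, F/S equals the CAD-to-THB growth ratio: 0.0489461/0.048795 = 1.0030966.
The THB side grows by 1 + 0.0083×30/365 = 1.0006822.
That pins the CAD growth at 1.0037809.
r = (1.0037809 − 1)/(30/365) = 0.046001 → 4.60%.

4.60%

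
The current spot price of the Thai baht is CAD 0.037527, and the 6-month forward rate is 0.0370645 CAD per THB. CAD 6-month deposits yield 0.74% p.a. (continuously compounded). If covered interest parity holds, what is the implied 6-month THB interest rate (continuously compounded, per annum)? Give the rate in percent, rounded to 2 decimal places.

3.22%

T = 6/12 years.
F/S = 0.0370645/0.037527 = 0.9876755 = (growth of CAD) / (growth of THB).
The CAD side grows by e^(0.0074×6/12) = 1.0037069.
So the THB growth factor = 1.0162314.
Take logs: ln 1.0162314 / (6/12) = 0.032202, so 3.22%.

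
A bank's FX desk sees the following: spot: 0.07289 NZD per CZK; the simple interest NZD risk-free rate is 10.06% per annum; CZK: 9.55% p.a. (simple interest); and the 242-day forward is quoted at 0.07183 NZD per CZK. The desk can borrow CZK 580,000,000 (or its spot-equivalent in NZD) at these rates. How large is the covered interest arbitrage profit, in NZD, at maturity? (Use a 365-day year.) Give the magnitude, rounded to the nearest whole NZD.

NZD 796,679

T = 242/365 years.
Route A — deposit CZK, sell forward: 580,000,000 × 1.0633178082 × 0.07183 = NZD 44,299,308.53.
Route B — convert at spot, deposit NZD: 580,000,000 × 0.07289 × 1.0666991781 = NZD 45,095,987.79.
The quoted forward undervalues CZK, so borrow CZK, convert to NZD at spot, deposit the NZD at 10.06%, and buy CZK forward at 0.07183 to cover the loan.
Profit = 45,095,987.79 − 44,299,308.53 = NZD 796,679.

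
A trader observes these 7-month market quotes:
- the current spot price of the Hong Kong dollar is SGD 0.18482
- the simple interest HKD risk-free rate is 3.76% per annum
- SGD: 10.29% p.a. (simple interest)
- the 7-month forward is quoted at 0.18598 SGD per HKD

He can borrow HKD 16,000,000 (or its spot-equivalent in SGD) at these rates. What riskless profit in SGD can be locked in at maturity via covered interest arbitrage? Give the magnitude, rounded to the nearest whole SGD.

T = 7/12 years.
Route A — deposit HKD, sell forward: 16,000,000 × 1.021933333 × 0.18598 = SGD 3,040,946.58.
Route B — convert at spot, deposit SGD: 16,000,000 × 0.18482 × 1.060025 = SGD 3,134,621.13.
The quoted forward undervalues HKD, so borrow HKD, convert to SGD at spot, deposit the SGD at 10.29%, and buy HKD forward at 0.18598 to cover the loan.
Profit = 3,134,621.13 − 3,040,946.58 = SGD 93,675.

SGD 93,675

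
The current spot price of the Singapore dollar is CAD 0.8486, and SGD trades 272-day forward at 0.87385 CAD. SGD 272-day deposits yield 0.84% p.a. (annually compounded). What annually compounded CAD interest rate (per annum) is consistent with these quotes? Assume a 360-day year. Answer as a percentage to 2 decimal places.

4.83%

T = 272/360 years.
CIP gives F = S · g_CAD/g_SGD, so g_CAD/g_SGD = 0.87385/0.8486 = 1.0297549.
SGD growth factor: (1 + 0.0084)^(272/360) = 1.0063402.
So the CAD growth factor = 1.0362838.
Annualise: 1.0362838^(360/272) − 1 = 0.048302 = 4.83%.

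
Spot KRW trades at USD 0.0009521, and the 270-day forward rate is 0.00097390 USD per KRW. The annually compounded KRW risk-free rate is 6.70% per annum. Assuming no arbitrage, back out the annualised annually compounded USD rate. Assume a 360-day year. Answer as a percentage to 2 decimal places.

T = 270/360 years.
F/S = 0.0009739/0.0009521 = 1.0228968 = (growth of USD) / (growth of KRW).
KRW growth factor: (1 + 0.0670)^(270/360) = 1.0498405.
So the USD growth factor = 1.0738785.
r = 1.0738785^(360/270) − 1 = 0.099698 → 9.97%.

9.97%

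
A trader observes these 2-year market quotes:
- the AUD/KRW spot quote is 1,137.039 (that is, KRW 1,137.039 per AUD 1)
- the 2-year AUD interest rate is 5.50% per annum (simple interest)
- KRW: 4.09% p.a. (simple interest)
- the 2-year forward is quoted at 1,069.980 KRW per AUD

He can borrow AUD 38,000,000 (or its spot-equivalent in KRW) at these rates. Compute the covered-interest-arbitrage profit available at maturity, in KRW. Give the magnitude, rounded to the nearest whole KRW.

KRW 1,610,097,628

T = 2 years.
Route A — deposit AUD, sell forward: 38,000,000 × 1.110000 × 1069.980 = KRW 45,131,756,400.00.
Route B — convert at spot, deposit KRW: 38,000,000 × 1137.039 × 1.081800 = KRW 46,741,854,027.60.
The quoted forward undervalues AUD, so borrow AUD, convert to KRW at spot, deposit the KRW at 4.09%, and buy AUD forward at 1,069.980 to cover the loan.
Profit = 46,741,854,027.60 − 45,131,756,400.00 = KRW 1,610,097,628.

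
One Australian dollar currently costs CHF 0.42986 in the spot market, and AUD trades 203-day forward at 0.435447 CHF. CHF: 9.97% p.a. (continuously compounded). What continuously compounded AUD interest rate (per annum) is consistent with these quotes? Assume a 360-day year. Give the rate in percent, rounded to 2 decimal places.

T = 203/360 years.
F/S = 0.435447/0.42986 = 1.0129973 = (growth of CHF) / (growth of AUD).
CHF growth factor: e^(0.0997×203/360) = 1.0578301.
That pins the AUD growth at 1.0442576.
r = ln(1.0442576)/(203/360) = 0.076799 → 7.68%.

7.68%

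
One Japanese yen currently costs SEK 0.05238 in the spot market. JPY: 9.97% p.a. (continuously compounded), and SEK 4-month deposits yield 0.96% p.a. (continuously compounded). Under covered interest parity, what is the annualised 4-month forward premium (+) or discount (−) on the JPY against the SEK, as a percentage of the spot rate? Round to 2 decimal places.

-8.88%

T = 4/12 years.
F = S · g_SEK/g_JPY = 0.05238 × 1.0032051/1.0337917 = 0.05083024.
(F − S)/S ÷ T = (0.05083024 − 0.05238)/0.05238/(4/12) = -0.088761 → -8.88%.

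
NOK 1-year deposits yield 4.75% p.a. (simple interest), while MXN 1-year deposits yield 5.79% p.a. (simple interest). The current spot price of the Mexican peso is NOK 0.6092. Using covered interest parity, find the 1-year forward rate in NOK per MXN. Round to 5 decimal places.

T = 1 year.
Growth of 1 NOK over T: 1 + 0.0475×1 = 1.047500.
MXN accumulates by 1 + 0.0579×1 = 1.057900.
Forward (NOK per MXN) = 0.6092 × 1.047500 / 1.057900 = 0.6032111.

0.60321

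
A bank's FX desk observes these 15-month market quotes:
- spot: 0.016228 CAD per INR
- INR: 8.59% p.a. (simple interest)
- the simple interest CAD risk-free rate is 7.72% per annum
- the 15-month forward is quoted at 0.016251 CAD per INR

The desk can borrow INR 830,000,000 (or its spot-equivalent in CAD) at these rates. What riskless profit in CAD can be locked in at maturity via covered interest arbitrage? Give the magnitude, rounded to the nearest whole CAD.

CAD 167,618

T = 15/12 years.
Route A — deposit INR, sell forward: 830,000,000 × 1.107375 × 0.016251 = CAD 14,936,639.43.
Route B — convert at spot, deposit CAD: 830,000,000 × 0.016228 × 1.096500 = CAD 14,769,021.66.
The quoted forward overvalues INR, so borrow CAD, buy INR at spot, deposit the INR at 8.59%, and sell the proceeds forward at 0.016251.
Arbitrage profit = |14,936,639.43 − 14,769,021.66| = CAD 167,618.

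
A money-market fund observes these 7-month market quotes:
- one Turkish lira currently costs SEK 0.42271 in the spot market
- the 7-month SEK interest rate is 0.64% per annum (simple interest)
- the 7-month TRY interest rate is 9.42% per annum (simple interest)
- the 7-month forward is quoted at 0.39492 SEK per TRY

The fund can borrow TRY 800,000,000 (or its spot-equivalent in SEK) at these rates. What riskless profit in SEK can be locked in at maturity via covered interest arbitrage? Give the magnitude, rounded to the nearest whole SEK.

T = 7/12 years.
Keep in TRY, deliver into the forward: 800,000,000·1.054950·0.39492 = SEK 333,296,683.20.
Swap to SEK now, deposit: 800,000,000·0.42271·1.00373333333 = SEK 339,430,493.87.
The quoted forward undervalues TRY, so borrow TRY, convert to SEK at spot, deposit the SEK at 0.64%, and buy TRY forward at 0.39492 to cover the loan.
Profit = 339,430,493.87 − 333,296,683.20 = SEK 6,133,811.

SEK 6,133,811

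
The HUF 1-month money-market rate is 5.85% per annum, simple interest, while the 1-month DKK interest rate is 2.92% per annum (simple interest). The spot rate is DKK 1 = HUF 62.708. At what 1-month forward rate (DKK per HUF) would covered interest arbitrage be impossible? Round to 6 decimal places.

0.015908

T = 1/12 years.
Growth of 1 HUF over T: 1 + 0.0585×1/12 = 1.004875.
DKK accumulates by 1 + 0.0292×1/12 = 1.0024333.
So F = 62.708 × 1.004875 / 1.0024333 = 62.86074 (HUF/DKK).
Invert for DKK per HUF: 1 / 62.86074 = 0.015908.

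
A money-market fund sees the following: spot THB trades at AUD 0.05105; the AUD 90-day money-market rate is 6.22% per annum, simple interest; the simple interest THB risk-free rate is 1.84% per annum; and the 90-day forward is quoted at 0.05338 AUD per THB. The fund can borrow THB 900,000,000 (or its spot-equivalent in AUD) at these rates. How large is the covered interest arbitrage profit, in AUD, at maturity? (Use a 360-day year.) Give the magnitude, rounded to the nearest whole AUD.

T = 90/360 years.
Keep in THB, deliver into the forward: 900,000,000·1.004600·0.05338 = AUD 48,262,993.20.
Swap to AUD now, deposit: 900,000,000·0.05105·1.015550 = AUD 46,659,444.75.
The quoted forward overvalues THB, so borrow AUD, buy THB at spot, deposit the THB at 1.84%, and sell the proceeds forward at 0.05338.
Profit = 48,262,993.20 − 46,659,444.75 = AUD 1,603,548.

AUD 1,603,548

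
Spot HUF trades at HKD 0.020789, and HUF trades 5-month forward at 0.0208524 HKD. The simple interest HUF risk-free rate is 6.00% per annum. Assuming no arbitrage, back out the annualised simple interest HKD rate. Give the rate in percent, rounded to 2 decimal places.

T = 5/12 years.
CIP gives F = S · g_HKD/g_HUF, so g_HKD/g_HUF = 0.0208524/0.020789 = 1.0030497.
The HUF side grows by 1 + 0.0600×5/12 = 1.025000.
That pins the HKD growth at 1.0281259.
(1.0281259 − 1)/T = 0.067502, i.e. 6.75%.

6.75%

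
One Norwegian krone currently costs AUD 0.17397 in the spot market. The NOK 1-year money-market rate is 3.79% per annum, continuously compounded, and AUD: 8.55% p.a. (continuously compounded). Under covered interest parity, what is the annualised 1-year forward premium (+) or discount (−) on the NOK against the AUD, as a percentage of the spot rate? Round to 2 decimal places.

T = 1 year.
CIP forward (AUD per NOK) = 0.17397 × 1.0892616/1.0386274 = 0.18245122.
(F − S)/S ÷ T = (0.18245122 − 0.17397)/0.17397/1 = 0.048751 → 4.88%.

+4.88%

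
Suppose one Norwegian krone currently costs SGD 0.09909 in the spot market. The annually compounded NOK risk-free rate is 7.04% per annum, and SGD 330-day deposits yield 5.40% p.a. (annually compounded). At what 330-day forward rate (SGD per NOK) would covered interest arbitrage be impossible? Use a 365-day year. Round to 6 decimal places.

0.097716

T = 330/365 years.
SGD accumulates by (1 + 0.0540)^(330/365) = 1.0486979.
NOK accumulates by (1 + 0.0704)^(330/365) = 1.0634398.
Forward (SGD per NOK) = 0.09909 × 1.0486979 / 1.0634398 = 0.09771637.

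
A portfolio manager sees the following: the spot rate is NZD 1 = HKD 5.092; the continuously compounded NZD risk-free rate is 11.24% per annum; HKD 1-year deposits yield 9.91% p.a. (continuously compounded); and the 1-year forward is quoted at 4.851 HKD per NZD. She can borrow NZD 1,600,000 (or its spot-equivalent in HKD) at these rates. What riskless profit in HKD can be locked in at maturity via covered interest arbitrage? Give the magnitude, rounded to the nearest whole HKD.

HKD 311,026

T = 1 year.
Keep in NZD, deliver into the forward: 1,600,000·1.118960355·4.851 = HKD 8,684,922.69.
Swap to HKD now, deposit: 1,600,000·5.092·1.104176712 = HKD 8,995,948.51.
The quoted forward undervalues NZD, so borrow NZD, convert to HKD at spot, deposit the HKD at 9.91%, and buy NZD forward at 4.851 to cover the loan.
Arbitrage profit = |8,684,922.69 − 8,995,948.51| = HKD 311,026.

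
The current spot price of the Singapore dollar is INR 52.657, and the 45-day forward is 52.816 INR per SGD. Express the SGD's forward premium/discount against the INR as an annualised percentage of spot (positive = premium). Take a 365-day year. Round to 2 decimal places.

+2.45%

T = 45/365 years.
Period premium: (52.816 − 52.657)/52.657 = 0.0030195.
Annualise by dividing by T: 0.0030195 / (45/365) = 0.024492 → 2.45%.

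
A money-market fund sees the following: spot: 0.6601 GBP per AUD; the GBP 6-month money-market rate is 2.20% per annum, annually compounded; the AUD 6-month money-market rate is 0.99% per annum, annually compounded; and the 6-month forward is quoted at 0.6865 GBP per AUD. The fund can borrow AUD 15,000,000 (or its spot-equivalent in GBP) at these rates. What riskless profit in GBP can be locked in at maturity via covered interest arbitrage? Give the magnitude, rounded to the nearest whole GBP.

T = 6/12 years.
Route A — deposit AUD, sell forward: 15,000,000 × 1.004937809 × 0.6865 = GBP 10,348,347.09.
Route B — convert at spot, deposit GBP: 15,000,000 × 0.6601 × 1.0109401565 = GBP 10,009,823.96.
The quoted forward overvalues AUD, so borrow GBP, buy AUD at spot, deposit the AUD at 0.99%, and sell the proceeds forward at 0.6865.
Profit = 10,348,347.09 − 10,009,823.96 = GBP 338,523.

GBP 338,523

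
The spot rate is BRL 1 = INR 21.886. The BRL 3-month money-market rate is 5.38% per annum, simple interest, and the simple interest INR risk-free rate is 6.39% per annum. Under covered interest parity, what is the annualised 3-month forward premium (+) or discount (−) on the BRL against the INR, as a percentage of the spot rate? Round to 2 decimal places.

+1.00%

T = 3/12 years.
No-arbitrage forward: 21.886 × 1.015975 / 1.013450 = 21.940529 INR/BRL.
Annualised premium = (F − S)/S × (1/T) = (21.940529 − 21.886)/21.886 ÷ (3/12) = 1.00%.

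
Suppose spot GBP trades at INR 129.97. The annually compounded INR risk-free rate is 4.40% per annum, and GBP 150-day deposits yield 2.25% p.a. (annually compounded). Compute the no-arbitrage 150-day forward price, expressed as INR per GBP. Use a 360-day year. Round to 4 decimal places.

T = 150/360 years.
INR growth factor: (1 + 0.0440)^(150/360) = 1.018103369.
GBP growth factor: (1 + 0.0225)^(150/360) = 1.009314197.
Forward (INR per GBP) = 129.97 × 1.018103369 / 1.009314197 = 131.101787.

131.1018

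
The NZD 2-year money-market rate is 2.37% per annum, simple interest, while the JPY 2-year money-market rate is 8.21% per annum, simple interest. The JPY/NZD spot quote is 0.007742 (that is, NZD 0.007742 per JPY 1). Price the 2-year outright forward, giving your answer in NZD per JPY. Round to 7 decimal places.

0.0069653

T = 2 years.
NZD growth factor: 1 + 0.0237×2 = 1.047400.
JPY growth factor: 1 + 0.0821×2 = 1.164200.
So F = 0.007742 × 1.047400 / 1.164200 = 0.006965273 (NZD/JPY).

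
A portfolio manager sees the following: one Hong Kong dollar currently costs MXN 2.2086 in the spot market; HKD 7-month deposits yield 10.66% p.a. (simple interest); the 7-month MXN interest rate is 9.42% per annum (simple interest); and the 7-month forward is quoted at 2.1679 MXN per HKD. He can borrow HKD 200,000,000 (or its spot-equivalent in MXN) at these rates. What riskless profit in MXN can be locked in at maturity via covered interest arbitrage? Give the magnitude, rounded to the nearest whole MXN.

MXN 5,451,064

T = 7/12 years.
Keep in HKD, deliver into the forward: 200,000,000·1.06218333333·2.1679 = MXN 460,541,449.67.
Swap to MXN now, deposit: 200,000,000·2.2086·1.054950 = MXN 465,992,514.00.
The quoted forward undervalues HKD, so borrow HKD, convert to MXN at spot, deposit the MXN at 9.42%, and buy HKD forward at 2.1679 to cover the loan.
The gap between the two covered legs is MXN 5,451,064.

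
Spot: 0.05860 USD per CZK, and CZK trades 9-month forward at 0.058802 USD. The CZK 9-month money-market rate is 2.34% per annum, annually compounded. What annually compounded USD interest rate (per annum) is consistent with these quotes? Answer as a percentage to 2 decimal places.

T = 9/12 years.
F/S = 0.058802/0.0586 = 1.0034471 = (growth of USD) / (growth of CZK).
CZK growth factor: (1 + 0.0234)^(9/12) = 1.0174992.
So the USD growth factor = 1.0210066.
Annualise: 1.0210066^(12/9) − 1 = 0.028106 = 2.81%.

2.81%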